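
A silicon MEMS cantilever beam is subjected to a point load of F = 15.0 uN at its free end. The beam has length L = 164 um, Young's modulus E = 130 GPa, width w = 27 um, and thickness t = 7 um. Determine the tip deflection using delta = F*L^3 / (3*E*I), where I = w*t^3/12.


Step 1: Calculate the second moment of area.
I = w * t^3 / 12 = 27 * 7^3 / 12 = 771.75 um^4
Step 2: Convert E to consistent units (1 GPa = 1000 uN/um^2).
E = 130 GPa = 130000 uN/um^2
Step 3: Calculate tip deflection.
delta = F * L^3 / (3 * E * I)
delta = 15.0 * 164^3 / (3 * 130000 * 771.75)
delta = 0.2198 um


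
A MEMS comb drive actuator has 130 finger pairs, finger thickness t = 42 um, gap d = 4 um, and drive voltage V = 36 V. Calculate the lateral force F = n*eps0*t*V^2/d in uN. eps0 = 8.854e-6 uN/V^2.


Step 1: Parameters: n=130, eps0=8.854e-6 uN/V^2, t=42 um, V=36 V, d=4 um
Step 2: V^2 = 1296
Step 3: F = 130 * 8.854e-6 * 42 * 1296 / 4
F = 15.663 uN


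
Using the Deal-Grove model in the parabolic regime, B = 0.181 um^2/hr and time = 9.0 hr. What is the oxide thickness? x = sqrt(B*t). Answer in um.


Step 1: Compute B*t = 0.181 * 9.0 = 1.629
Step 2: x = sqrt(1.629)
x = 1.276 um


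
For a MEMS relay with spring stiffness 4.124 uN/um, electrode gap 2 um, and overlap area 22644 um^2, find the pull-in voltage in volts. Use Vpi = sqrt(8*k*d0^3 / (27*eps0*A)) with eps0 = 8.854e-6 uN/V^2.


Step 1: Compute numerator: 8 * k * d0^3 = 8 * 4.124 * 2^3 = 263.936
Step 2: Compute denominator: 27 * eps0 * A = 27 * 8.854e-6 * 22644 = 5.413229
Step 3: Vpi = sqrt(263.936 / 5.413229)
Vpi = 6.98 V


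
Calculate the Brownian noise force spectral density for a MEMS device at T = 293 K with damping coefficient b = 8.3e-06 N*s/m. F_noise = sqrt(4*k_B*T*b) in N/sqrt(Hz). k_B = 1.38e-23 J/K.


Step 1: Compute 4 * k_B * T * b
= 4 * 1.38e-23 * 293 * 8.3e-06
= 1.3424e-25 N^2/Hz
Step 2: F_noise = sqrt(1.3424e-25)
F_noise = 3.66e-13 N/sqrt(Hz)


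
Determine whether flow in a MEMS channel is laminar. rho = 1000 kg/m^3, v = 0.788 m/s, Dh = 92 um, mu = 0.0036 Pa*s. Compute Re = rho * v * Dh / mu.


Step 1: Convert Dh to meters: Dh = 92e-6 m
Step 2: Re = rho * v * Dh / mu
Re = 1000 * 0.788 * 92e-6 / 0.0036
Re = 20.138
Since Re = 20.138 is below ~2300, the flow is laminar.


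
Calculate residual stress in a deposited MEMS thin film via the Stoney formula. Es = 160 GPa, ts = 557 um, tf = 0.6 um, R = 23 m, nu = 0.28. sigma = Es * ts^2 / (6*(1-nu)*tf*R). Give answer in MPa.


Step 1: Compute numerator: Es * ts^2 = 160 * 557^2 = 49639840 (GPa*um^2)
Step 2: Compute denominator (R in um): 6*(1-nu)*tf*R = 6*0.72*0.6*23e6 = 59616000.0 (um^2)
Step 3: sigma (GPa) = 49639840 / 59616000.0 = 8.3266e-01 GPa
Step 4: Convert to MPa (x1000): sigma = 832.7 MPa


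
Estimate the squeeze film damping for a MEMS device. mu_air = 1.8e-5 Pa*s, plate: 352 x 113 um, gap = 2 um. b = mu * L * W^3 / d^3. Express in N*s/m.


Step 1: Convert to SI.
L = 352e-6 m, W = 113e-6 m, d = 2e-6 m
Step 2: W^3 = (113e-6)^3 = 1.44e-12 m^3
Step 3: d^3 = (2e-6)^3 = 8.00e-18 m^3
Step 4: b = 1.8e-5 * 352e-6 * 1.44e-12 / 8.00e-18
b = 1.14e-03 N*s/m


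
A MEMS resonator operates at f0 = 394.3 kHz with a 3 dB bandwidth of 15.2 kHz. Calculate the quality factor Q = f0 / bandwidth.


Step 1: Q = f0 / bandwidth
Step 2: Q = 394.3 / 15.2
Q = 25.9


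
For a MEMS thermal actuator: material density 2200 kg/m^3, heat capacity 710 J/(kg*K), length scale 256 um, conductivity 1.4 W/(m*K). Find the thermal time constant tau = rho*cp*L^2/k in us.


Step 1: Convert L to m: L = 256e-6 m
Step 2: L^2 = (256e-6)^2 = 6.5536e-08 m^2
Step 3: tau = 2200 * 710 * 6.5536e-08 / 1.4 = 7.311945143e-02 s
Step 4: Convert to microseconds (multiply by 1e6).
tau = 73119.451 us


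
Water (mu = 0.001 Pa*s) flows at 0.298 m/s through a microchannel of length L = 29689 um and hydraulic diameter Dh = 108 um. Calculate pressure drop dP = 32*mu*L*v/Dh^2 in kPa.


Step 1: Convert to SI: L = 29689e-6 m, Dh = 108e-6 m
Step 2: dP = 32 * 0.001 * 29689e-6 * 0.298 / (108e-6)^2
Step 3: dP = 24272.49 Pa
Step 4: Convert to kPa: dP = 24.27 kPa


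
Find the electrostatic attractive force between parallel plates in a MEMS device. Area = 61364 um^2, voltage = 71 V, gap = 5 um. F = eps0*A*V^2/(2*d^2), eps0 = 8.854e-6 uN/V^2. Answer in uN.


Step 1: Identify parameters.
eps0 = 8.854e-6 uN/V^2, A = 61364 um^2, V = 71 V, d = 5 um
Step 2: Compute V^2 = 71^2 = 5041
Step 3: Compute d^2 = 5^2 = 25
Step 4: F = 0.5 * 8.854e-6 * 61364 * 5041 / 25
F = 54.777 uN


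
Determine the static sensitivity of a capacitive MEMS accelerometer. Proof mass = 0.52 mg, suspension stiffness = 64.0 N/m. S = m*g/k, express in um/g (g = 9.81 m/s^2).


Step 1: Convert mass: m = 0.52 mg = 5.20e-07 kg
Step 2: S = m * g / k = 5.20e-07 * 9.81 / 64.0
Step 3: S = 7.97e-08 m/g
Step 4: Convert to um/g: S = 0.08 um/g


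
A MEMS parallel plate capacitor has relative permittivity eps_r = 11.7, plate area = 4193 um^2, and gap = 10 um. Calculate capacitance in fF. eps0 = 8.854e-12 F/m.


Step 1: Convert area to m^2: A = 4193e-12 m^2
Step 2: Convert gap to m: d = 10e-6 m
Step 3: C = eps0 * eps_r * A / d
C = 8.854e-12 * 11.7 * 4193e-12 / 10e-6
Step 4: Convert to fF (multiply by 1e15).
C = 43.44 fF


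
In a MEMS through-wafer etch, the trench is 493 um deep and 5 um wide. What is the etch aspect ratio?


Step 1: AR = depth / width
Step 2: AR = 493 / 5
AR = 98.6


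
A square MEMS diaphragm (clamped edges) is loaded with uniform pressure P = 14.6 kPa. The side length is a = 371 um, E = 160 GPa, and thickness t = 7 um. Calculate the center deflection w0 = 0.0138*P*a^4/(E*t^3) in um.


Step 1: Convert pressure to compatible units (E is in GPa, so P in GPa).
P = 14.6 kPa = 14.6e-6 GPa
Step 2: Compute numerator: 0.0138 * P * a^4.
a^4 = 371^4 = 18945044881
numerator = 0.0138 * 14.6e-6 * 18945044881 = 3.817e+03
Step 3: Compute denominator: E * t^3 = 160 * 7^3 = 54880
Step 4: w0 = numerator / denominator = 3.817e+03 / 54880 = 0.0696 um


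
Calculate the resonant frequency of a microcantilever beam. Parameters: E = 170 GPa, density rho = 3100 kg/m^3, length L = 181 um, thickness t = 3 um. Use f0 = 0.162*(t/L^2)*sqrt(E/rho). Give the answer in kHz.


Step 1: Convert units to SI.
t_SI = 3e-6 m, L_SI = 181e-6 m
Step 2: Calculate sqrt(E/rho).
sqrt(170e9 / 3100) = 7405.32 m/s
Step 3: Compute f0.
f0 = 0.162 * 3e-6 / (181e-6)^2 * 7405.32 = 109855.8 Hz = 109.86 kHz


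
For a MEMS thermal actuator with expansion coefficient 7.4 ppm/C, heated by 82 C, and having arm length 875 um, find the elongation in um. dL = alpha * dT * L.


Step 1: Convert CTE: alpha = 7.4 ppm/C = 7.4e-6 /C
Step 2: dL = 7.4e-6 * 82 * 875
dL = 0.531 um


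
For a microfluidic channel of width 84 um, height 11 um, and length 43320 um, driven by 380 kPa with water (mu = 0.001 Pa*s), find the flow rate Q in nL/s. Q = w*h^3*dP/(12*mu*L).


Step 1: Convert all dimensions to SI (meters).
w = 84e-6 m, h = 11e-6 m, L = 43320e-6 m, dP = 380e3 Pa
Step 2: Q = w * h^3 * dP / (12 * mu * L)
Q = 84e-6 * (11e-6)^3 * 380e3 / (12 * 0.001 * 43320e-6) = 8.172807e-11 m^3/s
Step 3: Convert Q from m^3/s to nL/s (1 m^3 = 1e12 nL, so multiply by 1e12).
Q = 81.728 nL/s


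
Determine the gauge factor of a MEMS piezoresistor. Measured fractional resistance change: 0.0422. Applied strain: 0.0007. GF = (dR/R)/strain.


Step 1: Identify values.
dR/R = 0.0422, strain = 0.0007
Step 2: GF = (dR/R) / strain = 0.0422 / 0.0007
GF = 60.3


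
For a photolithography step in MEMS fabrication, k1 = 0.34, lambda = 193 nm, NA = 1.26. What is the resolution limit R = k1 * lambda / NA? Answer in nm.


Step 1: Identify values: k1 = 0.34, lambda = 193 nm, NA = 1.26
Step 2: R = k1 * lambda / NA
R = 0.34 * 193 / 1.26
R = 52.1 nm


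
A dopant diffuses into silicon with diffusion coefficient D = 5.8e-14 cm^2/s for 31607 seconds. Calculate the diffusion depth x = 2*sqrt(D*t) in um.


Step 1: Compute D*t = 5.8e-14 * 31607 = 1.833206e-09 cm^2
Step 2: sqrt(D*t) = 4.2816e-05 cm
Step 3: x = 2 * 4.2816e-05 cm = 8.5632e-05 cm
Step 4: Convert to um (1 cm = 1e4 um): x = 0.856 um


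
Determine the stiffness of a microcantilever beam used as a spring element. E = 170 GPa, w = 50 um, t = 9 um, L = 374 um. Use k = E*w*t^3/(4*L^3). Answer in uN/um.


Step 1: Convert E to consistent units (1 GPa = 1000 uN/um^2).
E = 170 GPa = 170000 uN/um^2
Step 2: Compute t^3 = 9^3 = 729
Step 3: Compute L^3 = 374^3 = 52313624
Step 4: k = 170000 * 50 * 729 / (4 * 52313624)
k = 29.6123 uN/um


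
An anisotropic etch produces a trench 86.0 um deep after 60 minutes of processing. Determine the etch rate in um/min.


Step 1: Etch rate = depth / time
Step 2: rate = 86.0 / 60
rate = 1.433 um/min


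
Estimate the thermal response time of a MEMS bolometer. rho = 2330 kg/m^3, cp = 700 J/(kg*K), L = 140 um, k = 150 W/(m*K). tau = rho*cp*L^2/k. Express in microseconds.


Step 1: Convert L to m: L = 140e-6 m
Step 2: L^2 = (140e-6)^2 = 1.96e-08 m^2
Step 3: tau = 2330 * 700 * 1.96e-08 / 150 = 2.1311733e-04 s
Step 4: Convert to microseconds (multiply by 1e6).
tau = 213.117 us


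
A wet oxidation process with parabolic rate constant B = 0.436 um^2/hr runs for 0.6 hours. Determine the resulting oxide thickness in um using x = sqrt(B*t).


Step 1: Compute B*t = 0.436 * 0.6 = 0.2616
Step 2: x = sqrt(0.2616)
x = 0.511 um


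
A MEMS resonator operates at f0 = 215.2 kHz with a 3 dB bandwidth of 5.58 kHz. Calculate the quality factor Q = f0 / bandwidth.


Step 1: Q = f0 / bandwidth
Step 2: Q = 215.2 / 5.58
Q = 38.6


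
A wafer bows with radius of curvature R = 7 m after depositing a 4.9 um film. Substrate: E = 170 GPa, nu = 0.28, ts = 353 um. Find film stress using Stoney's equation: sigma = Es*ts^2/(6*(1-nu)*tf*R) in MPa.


Step 1: Compute numerator: Es * ts^2 = 170 * 353^2 = 21183530 (GPa*um^2)
Step 2: Compute denominator (R in um): 6*(1-nu)*tf*R = 6*0.72*4.9*7e6 = 148176000.0 (um^2)
Step 3: sigma (GPa) = 21183530 / 148176000.0 = 1.42962e-01 GPa
Step 4: Convert to MPa (x1000): sigma = 143.0 MPa


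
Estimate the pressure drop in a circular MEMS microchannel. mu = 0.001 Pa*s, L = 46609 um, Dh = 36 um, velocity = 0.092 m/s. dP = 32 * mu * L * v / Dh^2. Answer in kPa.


Step 1: Convert to SI: L = 46609e-6 m, Dh = 36e-6 m
Step 2: dP = 32 * 0.001 * 46609e-6 * 0.092 / (36e-6)^2
Step 3: dP = 105877.23 Pa
Step 4: Convert to kPa: dP = 105.88 kPa


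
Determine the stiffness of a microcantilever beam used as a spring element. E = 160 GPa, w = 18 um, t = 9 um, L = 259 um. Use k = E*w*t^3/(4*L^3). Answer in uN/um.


Step 1: Convert E to consistent units (1 GPa = 1000 uN/um^2).
E = 160 GPa = 160000 uN/um^2
Step 2: Compute t^3 = 9^3 = 729
Step 3: Compute L^3 = 259^3 = 17373979
Step 4: k = 160000 * 18 * 729 / (4 * 17373979)
k = 30.2107 uN/um


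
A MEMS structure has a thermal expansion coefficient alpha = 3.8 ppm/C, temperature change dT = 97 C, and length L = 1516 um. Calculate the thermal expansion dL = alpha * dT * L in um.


Step 1: Convert CTE: alpha = 3.8 ppm/C = 3.8e-6 /C
Step 2: dL = 3.8e-6 * 97 * 1516
dL = 0.5588 um


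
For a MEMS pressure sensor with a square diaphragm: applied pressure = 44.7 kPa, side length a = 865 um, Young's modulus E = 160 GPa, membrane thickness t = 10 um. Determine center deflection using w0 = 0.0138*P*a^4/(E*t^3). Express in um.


Step 1: Convert pressure to compatible units (E is in GPa, so P in GPa).
P = 44.7 kPa = 44.7e-6 GPa
Step 2: Compute numerator: 0.0138 * P * a^4.
a^4 = 865^4 = 559840650625
numerator = 0.0138 * 44.7e-6 * 559840650625 = 3.453433e+05
Step 3: Compute denominator: E * t^3 = 160 * 10^3 = 160000
Step 4: w0 = numerator / denominator = 3.453433e+05 / 160000 = 2.1584 um


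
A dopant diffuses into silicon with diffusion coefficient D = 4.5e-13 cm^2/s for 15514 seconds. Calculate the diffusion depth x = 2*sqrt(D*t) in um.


Step 1: Compute D*t = 4.5e-13 * 15514 = 6.9813e-09 cm^2
Step 2: sqrt(D*t) = 8.35542e-05 cm
Step 3: x = 2 * 8.35542e-05 cm = 1.671084e-04 cm
Step 4: Convert to um (1 cm = 1e4 um): x = 1.671 um


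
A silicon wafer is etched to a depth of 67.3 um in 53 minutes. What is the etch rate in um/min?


Step 1: Etch rate = depth / time
Step 2: rate = 67.3 / 53
rate = 1.27 um/min


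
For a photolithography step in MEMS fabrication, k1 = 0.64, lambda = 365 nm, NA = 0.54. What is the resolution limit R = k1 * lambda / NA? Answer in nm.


Step 1: Identify values: k1 = 0.64, lambda = 365 nm, NA = 0.54
Step 2: R = k1 * lambda / NA
R = 0.64 * 365 / 0.54
R = 432.6 nm


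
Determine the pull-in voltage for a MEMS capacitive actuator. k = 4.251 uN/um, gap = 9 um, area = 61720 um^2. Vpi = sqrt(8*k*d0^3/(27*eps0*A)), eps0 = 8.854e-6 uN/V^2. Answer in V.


Step 1: Compute numerator: 8 * k * d0^3 = 8 * 4.251 * 9^3 = 24791.832
Step 2: Compute denominator: 27 * eps0 * A = 27 * 8.854e-6 * 61720 = 14.75466
Step 3: Vpi = sqrt(24791.832 / 14.75466)
Vpi = 40.99 V


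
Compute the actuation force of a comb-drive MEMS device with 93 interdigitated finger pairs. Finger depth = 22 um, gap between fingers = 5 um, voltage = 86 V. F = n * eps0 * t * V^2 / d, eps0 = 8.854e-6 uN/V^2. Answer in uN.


Step 1: Parameters: n=93, eps0=8.854e-6 uN/V^2, t=22 um, V=86 V, d=5 um
Step 2: V^2 = 7396
Step 3: F = 93 * 8.854e-6 * 22 * 7396 / 5
F = 26.796 uN


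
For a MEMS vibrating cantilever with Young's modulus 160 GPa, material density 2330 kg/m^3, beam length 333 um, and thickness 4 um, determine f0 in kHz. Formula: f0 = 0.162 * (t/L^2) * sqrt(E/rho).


Step 1: Convert units to SI.
t_SI = 4e-6 m, L_SI = 333e-6 m
Step 2: Calculate sqrt(E/rho).
sqrt(160e9 / 2330) = 8286.71 m/s
Step 3: Compute f0.
f0 = 0.162 * 4e-6 / (333e-6)^2 * 8286.71 = 48424.9 Hz = 48.42 kHz


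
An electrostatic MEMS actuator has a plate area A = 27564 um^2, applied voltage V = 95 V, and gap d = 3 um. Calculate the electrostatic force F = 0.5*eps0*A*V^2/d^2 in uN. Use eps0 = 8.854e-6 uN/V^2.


Step 1: Identify parameters.
eps0 = 8.854e-6 uN/V^2, A = 27564 um^2, V = 95 V, d = 3 um
Step 2: Compute V^2 = 95^2 = 9025
Step 3: Compute d^2 = 3^2 = 9
Step 4: F = 0.5 * 8.854e-6 * 27564 * 9025 / 9
F = 122.365 uN


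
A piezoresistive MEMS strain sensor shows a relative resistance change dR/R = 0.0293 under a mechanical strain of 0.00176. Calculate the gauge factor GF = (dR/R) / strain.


Step 1: Identify values.
dR/R = 0.0293, strain = 0.00176
Step 2: GF = (dR/R) / strain = 0.0293 / 0.00176
GF = 16.6


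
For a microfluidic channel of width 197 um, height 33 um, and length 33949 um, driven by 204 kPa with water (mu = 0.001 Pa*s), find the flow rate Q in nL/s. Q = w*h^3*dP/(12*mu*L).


Step 1: Convert all dimensions to SI (meters).
w = 197e-6 m, h = 33e-6 m, L = 33949e-6 m, dP = 204e3 Pa
Step 2: Q = w * h^3 * dP / (12 * mu * L)
Q = 197e-6 * (33e-6)^3 * 204e3 / (12 * 0.001 * 33949e-6) = 3.54511217e-09 m^3/s
Step 3: Convert Q from m^3/s to nL/s (1 m^3 = 1e12 nL, so multiply by 1e12).
Q = 3545.112 nL/s


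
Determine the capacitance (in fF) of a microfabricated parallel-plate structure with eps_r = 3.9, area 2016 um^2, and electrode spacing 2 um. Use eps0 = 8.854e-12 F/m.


Step 1: Convert area to m^2: A = 2016e-12 m^2
Step 2: Convert gap to m: d = 2e-6 m
Step 3: C = eps0 * eps_r * A / d
C = 8.854e-12 * 3.9 * 2016e-12 / 2e-6
Step 4: Convert to fF (multiply by 1e15).
C = 34.81 fF


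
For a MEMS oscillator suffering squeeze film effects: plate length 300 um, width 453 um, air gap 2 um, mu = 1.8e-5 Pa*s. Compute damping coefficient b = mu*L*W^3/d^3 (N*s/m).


Step 1: Convert to SI.
L = 300e-6 m, W = 453e-6 m, d = 2e-6 m
Step 2: W^3 = (453e-6)^3 = 9.30e-11 m^3
Step 3: d^3 = (2e-6)^3 = 8.00e-18 m^3
Step 4: b = 1.8e-5 * 300e-6 * 9.30e-11 / 8.00e-18
b = 6.27e-02 N*s/m


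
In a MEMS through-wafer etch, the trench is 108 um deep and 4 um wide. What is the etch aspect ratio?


Step 1: AR = depth / width
Step 2: AR = 108 / 4
AR = 27.0


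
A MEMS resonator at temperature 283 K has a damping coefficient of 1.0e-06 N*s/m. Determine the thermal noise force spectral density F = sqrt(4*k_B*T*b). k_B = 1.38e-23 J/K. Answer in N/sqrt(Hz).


Step 1: Compute 4 * k_B * T * b
= 4 * 1.38e-23 * 283 * 1.0e-06
= 1.5622e-26 N^2/Hz
Step 2: F_noise = sqrt(1.5622e-26)
F_noise = 1.25e-13 N/sqrt(Hz)


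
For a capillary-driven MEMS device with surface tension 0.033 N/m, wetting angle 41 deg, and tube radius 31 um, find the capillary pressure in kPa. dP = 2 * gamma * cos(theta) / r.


Step 1: cos(41 deg) = 0.7547
Step 2: Convert r to m: r = 31e-6 m
Step 3: dP = 2 * 0.033 * 0.7547 / 31e-6 = 1606.8 Pa
Step 4: Convert Pa to kPa (divide by 1000).
dP = 1.61 kPa


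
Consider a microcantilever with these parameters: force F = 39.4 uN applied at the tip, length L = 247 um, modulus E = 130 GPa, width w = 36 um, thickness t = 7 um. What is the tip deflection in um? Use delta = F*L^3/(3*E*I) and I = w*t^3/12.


Step 1: Calculate the second moment of area.
I = w * t^3 / 12 = 36 * 7^3 / 12 = 1029.0 um^4
Step 2: Convert E to consistent units (1 GPa = 1000 uN/um^2).
E = 130 GPa = 130000 uN/um^2
Step 3: Calculate tip deflection.
delta = F * L^3 / (3 * E * I)
delta = 39.4 * 247^3 / (3 * 130000 * 1029.0)
delta = 1.4795 um


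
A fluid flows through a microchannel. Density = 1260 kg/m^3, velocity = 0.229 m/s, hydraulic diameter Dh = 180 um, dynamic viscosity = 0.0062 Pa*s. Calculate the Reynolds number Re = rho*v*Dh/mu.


Step 1: Convert Dh to meters: Dh = 180e-6 m
Step 2: Re = rho * v * Dh / mu
Re = 1260 * 0.229 * 180e-6 / 0.0062
Re = 8.377


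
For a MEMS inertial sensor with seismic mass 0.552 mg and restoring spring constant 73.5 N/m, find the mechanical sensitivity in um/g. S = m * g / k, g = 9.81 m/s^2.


Step 1: Convert mass: m = 0.552 mg = 5.52e-07 kg
Step 2: S = m * g / k = 5.52e-07 * 9.81 / 73.5
Step 3: S = 7.37e-08 m/g
Step 4: Convert to um/g: S = 0.074 um/g


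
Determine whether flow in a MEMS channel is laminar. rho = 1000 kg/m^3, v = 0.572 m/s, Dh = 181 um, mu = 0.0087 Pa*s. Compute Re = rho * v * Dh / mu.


Step 1: Convert Dh to meters: Dh = 181e-6 m
Step 2: Re = rho * v * Dh / mu
Re = 1000 * 0.572 * 181e-6 / 0.0087
Re = 11.9
Since Re = 11.9 is below ~2300, the flow is laminar.


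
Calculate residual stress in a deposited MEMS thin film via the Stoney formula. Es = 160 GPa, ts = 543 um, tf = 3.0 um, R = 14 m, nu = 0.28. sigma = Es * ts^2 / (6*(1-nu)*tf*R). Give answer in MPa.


Step 1: Compute numerator: Es * ts^2 = 160 * 543^2 = 47175840 (GPa*um^2)
Step 2: Compute denominator (R in um): 6*(1-nu)*tf*R = 6*0.72*3.0*14e6 = 181440000.0 (um^2)
Step 3: sigma (GPa) = 47175840 / 181440000.0 = 2.60008e-01 GPa
Step 4: Convert to MPa (x1000): sigma = 260.0 MPa


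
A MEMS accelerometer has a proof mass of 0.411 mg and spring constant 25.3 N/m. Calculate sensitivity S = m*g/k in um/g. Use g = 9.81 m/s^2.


Step 1: Convert mass: m = 0.411 mg = 4.11e-07 kg
Step 2: S = m * g / k = 4.11e-07 * 9.81 / 25.3
Step 3: S = 1.59e-07 m/g
Step 4: Convert to um/g: S = 0.159 um/g


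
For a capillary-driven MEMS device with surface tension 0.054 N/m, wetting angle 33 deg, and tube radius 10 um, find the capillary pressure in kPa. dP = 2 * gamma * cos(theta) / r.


Step 1: cos(33 deg) = 0.8387
Step 2: Convert r to m: r = 10e-6 m
Step 3: dP = 2 * 0.054 * 0.8387 / 10e-6 = 9058.0 Pa
Step 4: Convert Pa to kPa (divide by 1000).
dP = 9.06 kPa


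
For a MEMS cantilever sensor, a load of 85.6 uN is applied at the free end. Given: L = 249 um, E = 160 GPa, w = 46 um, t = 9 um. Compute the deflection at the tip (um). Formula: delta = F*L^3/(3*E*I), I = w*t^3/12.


Step 1: Calculate the second moment of area.
I = w * t^3 / 12 = 46 * 9^3 / 12 = 2794.5 um^4
Step 2: Convert E to consistent units (1 GPa = 1000 uN/um^2).
E = 160 GPa = 160000 uN/um^2
Step 3: Calculate tip deflection.
delta = F * L^3 / (3 * E * I)
delta = 85.6 * 249^3 / (3 * 160000 * 2794.5)
delta = 0.9852 um


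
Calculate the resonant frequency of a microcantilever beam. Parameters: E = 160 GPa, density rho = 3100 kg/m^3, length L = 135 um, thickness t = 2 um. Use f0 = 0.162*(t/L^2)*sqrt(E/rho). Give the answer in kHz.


Step 1: Convert units to SI.
t_SI = 2e-6 m, L_SI = 135e-6 m
Step 2: Calculate sqrt(E/rho).
sqrt(160e9 / 3100) = 7184.21 m/s
Step 3: Compute f0.
f0 = 0.162 * 2e-6 / (135e-6)^2 * 7184.21 = 127719.3 Hz = 127.72 kHz


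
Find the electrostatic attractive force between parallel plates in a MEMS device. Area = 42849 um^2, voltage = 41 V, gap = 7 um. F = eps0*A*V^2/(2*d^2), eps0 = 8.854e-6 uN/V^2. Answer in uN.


Step 1: Identify parameters.
eps0 = 8.854e-6 uN/V^2, A = 42849 um^2, V = 41 V, d = 7 um
Step 2: Compute V^2 = 41^2 = 1681
Step 3: Compute d^2 = 7^2 = 49
Step 4: F = 0.5 * 8.854e-6 * 42849 * 1681 / 49
F = 6.508 uN


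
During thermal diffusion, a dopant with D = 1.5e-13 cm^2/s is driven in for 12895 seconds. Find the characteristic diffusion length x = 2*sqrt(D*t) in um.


Step 1: Compute D*t = 1.5e-13 * 12895 = 1.93425e-09 cm^2
Step 2: sqrt(D*t) = 4.398e-05 cm
Step 3: x = 2 * 4.398e-05 cm = 8.796e-05 cm
Step 4: Convert to um (1 cm = 1e4 um): x = 0.88 um


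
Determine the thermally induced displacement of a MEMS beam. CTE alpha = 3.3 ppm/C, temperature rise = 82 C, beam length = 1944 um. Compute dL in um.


Step 1: Convert CTE: alpha = 3.3 ppm/C = 3.3e-6 /C
Step 2: dL = 3.3e-6 * 82 * 1944
dL = 0.526 um


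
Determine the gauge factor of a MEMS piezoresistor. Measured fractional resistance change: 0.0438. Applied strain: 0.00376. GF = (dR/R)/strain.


Step 1: Identify values.
dR/R = 0.0438, strain = 0.00376
Step 2: GF = (dR/R) / strain = 0.0438 / 0.00376
GF = 11.6


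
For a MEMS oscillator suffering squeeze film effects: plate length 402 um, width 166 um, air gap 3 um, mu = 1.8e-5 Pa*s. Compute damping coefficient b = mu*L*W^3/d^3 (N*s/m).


Step 1: Convert to SI.
L = 402e-6 m, W = 166e-6 m, d = 3e-6 m
Step 2: W^3 = (166e-6)^3 = 4.57e-12 m^3
Step 3: d^3 = (3e-6)^3 = 2.70e-17 m^3
Step 4: b = 1.8e-5 * 402e-6 * 4.57e-12 / 2.70e-17
b = 1.23e-03 N*s/m


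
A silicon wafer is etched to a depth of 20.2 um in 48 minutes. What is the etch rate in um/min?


Step 1: Etch rate = depth / time
Step 2: rate = 20.2 / 48
rate = 0.421 um/min


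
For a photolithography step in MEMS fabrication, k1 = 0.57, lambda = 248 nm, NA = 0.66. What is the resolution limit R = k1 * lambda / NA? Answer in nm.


Step 1: Identify values: k1 = 0.57, lambda = 248 nm, NA = 0.66
Step 2: R = k1 * lambda / NA
R = 0.57 * 248 / 0.66
R = 214.2 nm


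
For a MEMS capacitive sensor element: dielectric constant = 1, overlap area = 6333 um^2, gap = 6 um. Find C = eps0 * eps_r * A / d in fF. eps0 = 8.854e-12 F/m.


Step 1: Convert area to m^2: A = 6333e-12 m^2
Step 2: Convert gap to m: d = 6e-6 m
Step 3: C = eps0 * eps_r * A / d
C = 8.854e-12 * 1 * 6333e-12 / 6e-6
Step 4: Convert to fF (multiply by 1e15).
C = 9.35 fF


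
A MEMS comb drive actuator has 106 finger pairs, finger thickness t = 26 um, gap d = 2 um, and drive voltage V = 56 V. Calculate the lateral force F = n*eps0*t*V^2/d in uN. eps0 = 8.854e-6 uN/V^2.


Step 1: Parameters: n=106, eps0=8.854e-6 uN/V^2, t=26 um, V=56 V, d=2 um
Step 2: V^2 = 3136
Step 3: F = 106 * 8.854e-6 * 26 * 3136 / 2
F = 38.262 uN


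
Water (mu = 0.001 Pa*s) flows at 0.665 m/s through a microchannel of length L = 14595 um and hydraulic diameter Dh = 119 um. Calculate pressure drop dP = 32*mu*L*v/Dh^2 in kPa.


Step 1: Convert to SI: L = 14595e-6 m, Dh = 119e-6 m
Step 2: dP = 32 * 0.001 * 14595e-6 * 0.665 / (119e-6)^2
Step 3: dP = 21932.18 Pa
Step 4: Convert to kPa: dP = 21.93 kPa


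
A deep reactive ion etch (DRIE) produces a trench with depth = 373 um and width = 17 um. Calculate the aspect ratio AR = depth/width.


Step 1: AR = depth / width
Step 2: AR = 373 / 17
AR = 21.9


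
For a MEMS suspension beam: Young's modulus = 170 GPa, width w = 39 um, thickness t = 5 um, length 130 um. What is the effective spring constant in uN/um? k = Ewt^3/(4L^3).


Step 1: Convert E to consistent units (1 GPa = 1000 uN/um^2).
E = 170 GPa = 170000 uN/um^2
Step 2: Compute t^3 = 5^3 = 125
Step 3: Compute L^3 = 130^3 = 2197000
Step 4: k = 170000 * 39 * 125 / (4 * 2197000)
k = 94.3047 uN/um


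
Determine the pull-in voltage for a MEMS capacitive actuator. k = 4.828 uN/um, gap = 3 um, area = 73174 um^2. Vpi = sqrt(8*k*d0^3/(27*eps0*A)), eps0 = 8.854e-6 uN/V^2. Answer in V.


Step 1: Compute numerator: 8 * k * d0^3 = 8 * 4.828 * 3^3 = 1042.848
Step 2: Compute denominator: 27 * eps0 * A = 27 * 8.854e-6 * 73174 = 17.49283
Step 3: Vpi = sqrt(1042.848 / 17.49283)
Vpi = 7.72 V


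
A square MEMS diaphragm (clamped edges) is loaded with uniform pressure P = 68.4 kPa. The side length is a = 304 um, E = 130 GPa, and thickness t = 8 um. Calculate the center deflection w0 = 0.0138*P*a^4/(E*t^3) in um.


Step 1: Convert pressure to compatible units (E is in GPa, so P in GPa).
P = 68.4 kPa = 68.4e-6 GPa
Step 2: Compute numerator: 0.0138 * P * a^4.
a^4 = 304^4 = 8540717056
numerator = 0.0138 * 68.4e-6 * 8540717056 = 8.06175e+03
Step 3: Compute denominator: E * t^3 = 130 * 8^3 = 66560
Step 4: w0 = numerator / denominator = 8.06175e+03 / 66560 = 0.1211 um


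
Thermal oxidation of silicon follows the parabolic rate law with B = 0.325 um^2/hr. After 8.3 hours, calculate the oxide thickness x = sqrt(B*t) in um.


Step 1: Compute B*t = 0.325 * 8.3 = 2.6975
Step 2: x = sqrt(2.6975)
x = 1.642 um


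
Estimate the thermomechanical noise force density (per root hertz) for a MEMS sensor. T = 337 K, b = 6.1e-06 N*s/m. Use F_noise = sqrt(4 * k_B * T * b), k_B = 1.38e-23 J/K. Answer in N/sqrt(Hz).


Step 1: Compute 4 * k_B * T * b
= 4 * 1.38e-23 * 337 * 6.1e-06
= 1.1347e-25 N^2/Hz
Step 2: F_noise = sqrt(1.1347e-25)
F_noise = 3.37e-13 N/sqrt(Hz)


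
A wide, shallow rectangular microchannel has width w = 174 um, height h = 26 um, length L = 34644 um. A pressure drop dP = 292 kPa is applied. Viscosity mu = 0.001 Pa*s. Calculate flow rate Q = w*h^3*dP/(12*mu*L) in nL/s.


Step 1: Convert all dimensions to SI (meters).
w = 174e-6 m, h = 26e-6 m, L = 34644e-6 m, dP = 292e3 Pa
Step 2: Q = w * h^3 * dP / (12 * mu * L)
Q = 174e-6 * (26e-6)^3 * 292e3 / (12 * 0.001 * 34644e-6) = 2.14804249e-09 m^3/s
Step 3: Convert Q from m^3/s to nL/s (1 m^3 = 1e12 nL, so multiply by 1e12).
Q = 2148.042 nL/s


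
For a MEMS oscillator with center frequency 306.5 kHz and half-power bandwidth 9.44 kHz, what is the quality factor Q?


Step 1: Q = f0 / bandwidth
Step 2: Q = 306.5 / 9.44
Q = 32.5


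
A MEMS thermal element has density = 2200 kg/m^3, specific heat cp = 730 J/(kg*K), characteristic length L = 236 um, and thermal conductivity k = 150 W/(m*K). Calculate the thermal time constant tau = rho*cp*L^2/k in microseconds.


Step 1: Convert L to m: L = 236e-6 m
Step 2: L^2 = (236e-6)^2 = 5.5696e-08 m^2
Step 3: tau = 2200 * 730 * 5.5696e-08 / 150 = 5.9631851e-04 s
Step 4: Convert to microseconds (multiply by 1e6).
tau = 596.319 us


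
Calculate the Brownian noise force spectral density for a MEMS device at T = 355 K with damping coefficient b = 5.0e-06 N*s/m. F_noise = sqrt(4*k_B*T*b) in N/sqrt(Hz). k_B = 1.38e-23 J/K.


Step 1: Compute 4 * k_B * T * b
= 4 * 1.38e-23 * 355 * 5.0e-06
= 9.7980e-26 N^2/Hz
Step 2: F_noise = sqrt(9.7980e-26)
F_noise = 3.13e-13 N/sqrt(Hz)


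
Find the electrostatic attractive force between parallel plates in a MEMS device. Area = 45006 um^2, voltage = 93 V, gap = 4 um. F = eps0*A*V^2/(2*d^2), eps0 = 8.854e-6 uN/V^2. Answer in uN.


Step 1: Identify parameters.
eps0 = 8.854e-6 uN/V^2, A = 45006 um^2, V = 93 V, d = 4 um
Step 2: Compute V^2 = 93^2 = 8649
Step 3: Compute d^2 = 4^2 = 16
Step 4: F = 0.5 * 8.854e-6 * 45006 * 8649 / 16
F = 107.703 uN


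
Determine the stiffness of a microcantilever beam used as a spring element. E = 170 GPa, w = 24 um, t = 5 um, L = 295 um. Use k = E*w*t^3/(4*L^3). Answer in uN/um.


Step 1: Convert E to consistent units (1 GPa = 1000 uN/um^2).
E = 170 GPa = 170000 uN/um^2
Step 2: Compute t^3 = 5^3 = 125
Step 3: Compute L^3 = 295^3 = 25672375
Step 4: k = 170000 * 24 * 125 / (4 * 25672375)
k = 4.9664 uN/um


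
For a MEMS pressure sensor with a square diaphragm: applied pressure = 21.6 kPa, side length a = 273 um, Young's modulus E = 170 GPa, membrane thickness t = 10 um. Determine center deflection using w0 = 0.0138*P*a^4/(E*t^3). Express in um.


Step 1: Convert pressure to compatible units (E is in GPa, so P in GPa).
P = 21.6 kPa = 21.6e-6 GPa
Step 2: Compute numerator: 0.0138 * P * a^4.
a^4 = 273^4 = 5554571841
numerator = 0.0138 * 21.6e-6 * 5554571841 = 1.656e+03
Step 3: Compute denominator: E * t^3 = 170 * 10^3 = 170000
Step 4: w0 = numerator / denominator = 1.656e+03 / 170000 = 0.0097 um


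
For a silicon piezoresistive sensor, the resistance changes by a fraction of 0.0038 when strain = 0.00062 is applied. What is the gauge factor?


Step 1: Identify values.
dR/R = 0.0038, strain = 0.00062
Step 2: GF = (dR/R) / strain = 0.0038 / 0.00062
GF = 6.1


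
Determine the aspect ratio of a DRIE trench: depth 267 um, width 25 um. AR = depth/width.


Step 1: AR = depth / width
Step 2: AR = 267 / 25
AR = 10.7


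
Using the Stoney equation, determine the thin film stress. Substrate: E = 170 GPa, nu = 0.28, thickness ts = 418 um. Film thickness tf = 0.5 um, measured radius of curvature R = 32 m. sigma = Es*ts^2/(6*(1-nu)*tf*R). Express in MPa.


Step 1: Compute numerator: Es * ts^2 = 170 * 418^2 = 29703080 (GPa*um^2)
Step 2: Compute denominator (R in um): 6*(1-nu)*tf*R = 6*0.72*0.5*32e6 = 69120000.0 (um^2)
Step 3: sigma (GPa) = 29703080 / 69120000.0 = 4.29732e-01 GPa
Step 4: Convert to MPa (x1000): sigma = 429.7 MPa


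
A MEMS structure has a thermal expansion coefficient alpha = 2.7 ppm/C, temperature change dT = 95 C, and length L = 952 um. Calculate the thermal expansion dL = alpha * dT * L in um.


Step 1: Convert CTE: alpha = 2.7 ppm/C = 2.7e-6 /C
Step 2: dL = 2.7e-6 * 95 * 952
dL = 0.2442 um


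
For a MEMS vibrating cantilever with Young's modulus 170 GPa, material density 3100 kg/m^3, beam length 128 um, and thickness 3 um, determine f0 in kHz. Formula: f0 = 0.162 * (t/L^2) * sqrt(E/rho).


Step 1: Convert units to SI.
t_SI = 3e-6 m, L_SI = 128e-6 m
Step 2: Calculate sqrt(E/rho).
sqrt(170e9 / 3100) = 7405.32 m/s
Step 3: Compute f0.
f0 = 0.162 * 3e-6 / (128e-6)^2 * 7405.32 = 219664.6 Hz = 219.66 kHz


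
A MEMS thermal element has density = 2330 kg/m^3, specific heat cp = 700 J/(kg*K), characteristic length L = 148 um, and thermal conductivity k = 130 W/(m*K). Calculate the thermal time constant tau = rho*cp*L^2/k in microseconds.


Step 1: Convert L to m: L = 148e-6 m
Step 2: L^2 = (148e-6)^2 = 2.1904e-08 m^2
Step 3: tau = 2330 * 700 * 2.1904e-08 / 130 = 2.7481095e-04 s
Step 4: Convert to microseconds (multiply by 1e6).
tau = 274.811 us


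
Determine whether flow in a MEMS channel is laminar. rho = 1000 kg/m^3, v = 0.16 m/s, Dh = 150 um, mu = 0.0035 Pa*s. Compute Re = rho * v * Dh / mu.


Step 1: Convert Dh to meters: Dh = 150e-6 m
Step 2: Re = rho * v * Dh / mu
Re = 1000 * 0.16 * 150e-6 / 0.0035
Re = 6.857
Since Re = 6.857 is below ~2300, the flow is laminar.


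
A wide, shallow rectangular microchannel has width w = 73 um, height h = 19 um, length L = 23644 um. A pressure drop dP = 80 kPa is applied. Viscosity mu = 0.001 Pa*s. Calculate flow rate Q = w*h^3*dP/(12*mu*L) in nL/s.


Step 1: Convert all dimensions to SI (meters).
w = 73e-6 m, h = 19e-6 m, L = 23644e-6 m, dP = 80e3 Pa
Step 2: Q = w * h^3 * dP / (12 * mu * L)
Q = 73e-6 * (19e-6)^3 * 80e3 / (12 * 0.001 * 23644e-6) = 1.4117944e-10 m^3/s
Step 3: Convert Q from m^3/s to nL/s (1 m^3 = 1e12 nL, so multiply by 1e12).
Q = 141.179 nL/s


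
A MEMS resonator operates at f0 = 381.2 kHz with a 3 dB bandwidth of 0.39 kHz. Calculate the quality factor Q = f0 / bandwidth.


Step 1: Q = f0 / bandwidth
Step 2: Q = 381.2 / 0.39
Q = 977.4


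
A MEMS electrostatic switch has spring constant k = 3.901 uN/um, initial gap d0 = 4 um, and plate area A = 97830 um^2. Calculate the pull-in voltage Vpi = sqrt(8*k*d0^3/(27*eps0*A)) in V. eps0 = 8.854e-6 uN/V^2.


Step 1: Compute numerator: 8 * k * d0^3 = 8 * 3.901 * 4^3 = 1997.312
Step 2: Compute denominator: 27 * eps0 * A = 27 * 8.854e-6 * 97830 = 23.387044
Step 3: Vpi = sqrt(1997.312 / 23.387044)
Vpi = 9.24 V


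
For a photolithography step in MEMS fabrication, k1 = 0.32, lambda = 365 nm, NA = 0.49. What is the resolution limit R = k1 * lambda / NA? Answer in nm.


Step 1: Identify values: k1 = 0.32, lambda = 365 nm, NA = 0.49
Step 2: R = k1 * lambda / NA
R = 0.32 * 365 / 0.49
R = 238.4 nm


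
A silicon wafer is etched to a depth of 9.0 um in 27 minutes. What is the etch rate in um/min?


Step 1: Etch rate = depth / time
Step 2: rate = 9.0 / 27
rate = 0.333 um/min


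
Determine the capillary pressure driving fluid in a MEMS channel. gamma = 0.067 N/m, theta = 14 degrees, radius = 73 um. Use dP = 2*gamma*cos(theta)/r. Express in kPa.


Step 1: cos(14 deg) = 0.9703
Step 2: Convert r to m: r = 73e-6 m
Step 3: dP = 2 * 0.067 * 0.9703 / 73e-6 = 1781.1 Pa
Step 4: Convert Pa to kPa (divide by 1000).
dP = 1.78 kPa


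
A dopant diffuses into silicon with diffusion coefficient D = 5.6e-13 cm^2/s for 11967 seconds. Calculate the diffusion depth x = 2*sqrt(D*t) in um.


Step 1: Compute D*t = 5.6e-13 * 11967 = 6.70152e-09 cm^2
Step 2: sqrt(D*t) = 8.18628e-05 cm
Step 3: x = 2 * 8.18628e-05 cm = 1.637256e-04 cm
Step 4: Convert to um (1 cm = 1e4 um): x = 1.637 um


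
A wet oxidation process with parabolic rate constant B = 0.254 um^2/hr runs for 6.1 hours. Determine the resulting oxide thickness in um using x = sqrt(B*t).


Step 1: Compute B*t = 0.254 * 6.1 = 1.5494
Step 2: x = sqrt(1.5494)
x = 1.245 um


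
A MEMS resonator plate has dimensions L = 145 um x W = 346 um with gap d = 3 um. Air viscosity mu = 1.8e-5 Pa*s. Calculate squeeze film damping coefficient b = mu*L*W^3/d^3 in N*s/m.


Step 1: Convert to SI.
L = 145e-6 m, W = 346e-6 m, d = 3e-6 m
Step 2: W^3 = (346e-6)^3 = 4.14e-11 m^3
Step 3: d^3 = (3e-6)^3 = 2.70e-17 m^3
Step 4: b = 1.8e-5 * 145e-6 * 4.14e-11 / 2.70e-17
b = 4.00e-03 N*s/m


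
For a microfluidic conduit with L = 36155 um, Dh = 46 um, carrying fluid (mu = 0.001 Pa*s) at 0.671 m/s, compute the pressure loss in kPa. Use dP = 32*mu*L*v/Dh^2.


Step 1: Convert to SI: L = 36155e-6 m, Dh = 46e-6 m
Step 2: dP = 32 * 0.001 * 36155e-6 * 0.671 / (46e-6)^2
Step 3: dP = 366880.98 Pa
Step 4: Convert to kPa: dP = 366.88 kPa


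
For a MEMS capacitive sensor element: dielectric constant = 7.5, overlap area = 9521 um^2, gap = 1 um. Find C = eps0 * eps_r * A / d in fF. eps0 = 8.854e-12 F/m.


Step 1: Convert area to m^2: A = 9521e-12 m^2
Step 2: Convert gap to m: d = 1e-6 m
Step 3: C = eps0 * eps_r * A / d
C = 8.854e-12 * 7.5 * 9521e-12 / 1e-6
Step 4: Convert to fF (multiply by 1e15).
C = 632.24 fF


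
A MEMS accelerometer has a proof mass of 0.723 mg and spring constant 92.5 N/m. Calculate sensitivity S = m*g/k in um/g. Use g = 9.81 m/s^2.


Step 1: Convert mass: m = 0.723 mg = 7.23e-07 kg
Step 2: S = m * g / k = 7.23e-07 * 9.81 / 92.5
Step 3: S = 7.67e-08 m/g
Step 4: Convert to um/g: S = 0.077 um/g


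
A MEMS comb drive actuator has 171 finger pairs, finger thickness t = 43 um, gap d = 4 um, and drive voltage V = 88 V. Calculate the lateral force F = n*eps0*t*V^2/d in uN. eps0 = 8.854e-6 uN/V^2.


Step 1: Parameters: n=171, eps0=8.854e-6 uN/V^2, t=43 um, V=88 V, d=4 um
Step 2: V^2 = 7744
Step 3: F = 171 * 8.854e-6 * 43 * 7744 / 4
F = 126.04 uN


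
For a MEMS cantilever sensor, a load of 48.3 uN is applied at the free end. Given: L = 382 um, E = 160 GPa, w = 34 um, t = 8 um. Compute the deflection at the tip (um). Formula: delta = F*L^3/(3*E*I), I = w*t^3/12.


Step 1: Calculate the second moment of area.
I = w * t^3 / 12 = 34 * 8^3 / 12 = 1450.6667 um^4
Step 2: Convert E to consistent units (1 GPa = 1000 uN/um^2).
E = 160 GPa = 160000 uN/um^2
Step 3: Calculate tip deflection.
delta = F * L^3 / (3 * E * I)
delta = 48.3 * 382^3 / (3 * 160000 * 1450.6667)
delta = 3.8666 um


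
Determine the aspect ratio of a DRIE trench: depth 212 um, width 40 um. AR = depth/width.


Step 1: AR = depth / width
Step 2: AR = 212 / 40
AR = 5.3


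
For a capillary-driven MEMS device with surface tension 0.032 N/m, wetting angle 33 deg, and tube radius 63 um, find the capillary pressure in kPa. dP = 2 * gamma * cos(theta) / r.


Step 1: cos(33 deg) = 0.8387
Step 2: Convert r to m: r = 63e-6 m
Step 3: dP = 2 * 0.032 * 0.8387 / 63e-6 = 852.0 Pa
Step 4: Convert Pa to kPa (divide by 1000).
dP = 0.85 kPa


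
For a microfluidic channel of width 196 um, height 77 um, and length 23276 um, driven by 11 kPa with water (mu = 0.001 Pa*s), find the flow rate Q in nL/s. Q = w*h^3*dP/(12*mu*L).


Step 1: Convert all dimensions to SI (meters).
w = 196e-6 m, h = 77e-6 m, L = 23276e-6 m, dP = 11e3 Pa
Step 2: Q = w * h^3 * dP / (12 * mu * L)
Q = 196e-6 * (77e-6)^3 * 11e3 / (12 * 0.001 * 23276e-6) = 3.52396298e-09 m^3/s
Step 3: Convert Q from m^3/s to nL/s (1 m^3 = 1e12 nL, so multiply by 1e12).
Q = 3523.963 nL/s


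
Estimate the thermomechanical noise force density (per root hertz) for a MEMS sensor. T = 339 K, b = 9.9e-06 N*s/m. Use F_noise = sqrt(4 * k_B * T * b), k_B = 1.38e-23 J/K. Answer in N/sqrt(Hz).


Step 1: Compute 4 * k_B * T * b
= 4 * 1.38e-23 * 339 * 9.9e-06
= 1.8526e-25 N^2/Hz
Step 2: F_noise = sqrt(1.8526e-25)
F_noise = 4.30e-13 N/sqrt(Hz)


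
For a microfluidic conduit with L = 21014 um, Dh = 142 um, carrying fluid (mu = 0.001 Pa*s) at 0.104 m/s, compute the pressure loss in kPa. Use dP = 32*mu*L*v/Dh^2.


Step 1: Convert to SI: L = 21014e-6 m, Dh = 142e-6 m
Step 2: dP = 32 * 0.001 * 21014e-6 * 0.104 / (142e-6)^2
Step 3: dP = 3468.29 Pa
Step 4: Convert to kPa: dP = 3.47 kPa


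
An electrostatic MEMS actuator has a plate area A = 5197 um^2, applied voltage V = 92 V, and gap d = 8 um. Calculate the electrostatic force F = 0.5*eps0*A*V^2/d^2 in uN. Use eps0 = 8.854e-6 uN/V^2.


Step 1: Identify parameters.
eps0 = 8.854e-6 uN/V^2, A = 5197 um^2, V = 92 V, d = 8 um
Step 2: Compute V^2 = 92^2 = 8464
Step 3: Compute d^2 = 8^2 = 64
Step 4: F = 0.5 * 8.854e-6 * 5197 * 8464 / 64
F = 3.043 uN


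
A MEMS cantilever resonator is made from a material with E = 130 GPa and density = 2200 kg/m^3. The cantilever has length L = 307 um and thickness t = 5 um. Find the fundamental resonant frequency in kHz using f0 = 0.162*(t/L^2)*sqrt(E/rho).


Step 1: Convert units to SI.
t_SI = 5e-6 m, L_SI = 307e-6 m
Step 2: Calculate sqrt(E/rho).
sqrt(130e9 / 2200) = 7687.06 m/s
Step 3: Compute f0.
f0 = 0.162 * 5e-6 / (307e-6)^2 * 7687.06 = 66064.6 Hz = 66.06 kHz


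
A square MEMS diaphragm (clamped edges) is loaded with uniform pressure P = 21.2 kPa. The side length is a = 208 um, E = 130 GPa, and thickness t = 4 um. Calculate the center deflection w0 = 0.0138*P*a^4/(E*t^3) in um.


Step 1: Convert pressure to compatible units (E is in GPa, so P in GPa).
P = 21.2 kPa = 21.2e-6 GPa
Step 2: Compute numerator: 0.0138 * P * a^4.
a^4 = 208^4 = 1871773696
numerator = 0.0138 * 21.2e-6 * 1871773696 = 5.4761e+02
Step 3: Compute denominator: E * t^3 = 130 * 4^3 = 8320
Step 4: w0 = numerator / denominator = 5.4761e+02 / 8320 = 0.0658 um


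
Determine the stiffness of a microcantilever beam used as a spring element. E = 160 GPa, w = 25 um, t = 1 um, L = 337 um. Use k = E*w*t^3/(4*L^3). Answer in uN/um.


Step 1: Convert E to consistent units (1 GPa = 1000 uN/um^2).
E = 160 GPa = 160000 uN/um^2
Step 2: Compute t^3 = 1^3 = 1
Step 3: Compute L^3 = 337^3 = 38272753
Step 4: k = 160000 * 25 * 1 / (4 * 38272753)
k = 0.0261 uN/um


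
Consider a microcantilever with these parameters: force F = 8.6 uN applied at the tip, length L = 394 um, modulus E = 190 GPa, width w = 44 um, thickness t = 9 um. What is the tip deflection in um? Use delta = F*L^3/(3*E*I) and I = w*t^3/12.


Step 1: Calculate the second moment of area.
I = w * t^3 / 12 = 44 * 9^3 / 12 = 2673.0 um^4
Step 2: Convert E to consistent units (1 GPa = 1000 uN/um^2).
E = 190 GPa = 190000 uN/um^2
Step 3: Calculate tip deflection.
delta = F * L^3 / (3 * E * I)
delta = 8.6 * 394^3 / (3 * 190000 * 2673.0)
delta = 0.3452 um
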